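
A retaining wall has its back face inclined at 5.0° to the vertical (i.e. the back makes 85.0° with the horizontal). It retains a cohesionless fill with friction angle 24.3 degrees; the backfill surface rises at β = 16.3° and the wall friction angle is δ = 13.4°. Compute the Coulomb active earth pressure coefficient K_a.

K_a = sin²(α+φ) / [sin²α · sin(α−δ) · (1 + √{sin(φ+δ)sin(φ−β) / (sin(α−δ)sin(α+β))})²].
With α = 85.0°, φ = 24.3°, δ = 13.4°, β = 16.3°: K_a = 0.5576.

0.558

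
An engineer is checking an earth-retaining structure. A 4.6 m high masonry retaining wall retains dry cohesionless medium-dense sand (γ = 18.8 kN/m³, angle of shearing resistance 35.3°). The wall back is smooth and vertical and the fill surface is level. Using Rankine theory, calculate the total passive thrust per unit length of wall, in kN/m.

K_p = tan²(45° + φ/2) = 3.738.
P_p = ½ K_p γ H² = 0.5 × 3.738 × 18.8 × 4.6² = 743.5 kN/m.

743 kN/m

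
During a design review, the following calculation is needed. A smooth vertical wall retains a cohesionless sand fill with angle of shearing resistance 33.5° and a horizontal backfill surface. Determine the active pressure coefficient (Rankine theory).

K_a = tan²(45° − φ/2) = tan²(28.25°) = 0.2887.

0.289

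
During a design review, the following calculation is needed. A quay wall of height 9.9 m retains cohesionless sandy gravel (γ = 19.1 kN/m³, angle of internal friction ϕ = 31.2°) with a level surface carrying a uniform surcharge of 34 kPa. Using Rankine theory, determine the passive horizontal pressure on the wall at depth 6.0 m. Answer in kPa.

468 kPa

K_p = (1 + sin φ)/(1 − sin φ) = 3.150.
σ_v = γz + q = 19.1 × 6.0 + 34 = 148.6 kPa.
σ_h = K_p σ_v = 3.150 × 148.6 = 468.0 kPa.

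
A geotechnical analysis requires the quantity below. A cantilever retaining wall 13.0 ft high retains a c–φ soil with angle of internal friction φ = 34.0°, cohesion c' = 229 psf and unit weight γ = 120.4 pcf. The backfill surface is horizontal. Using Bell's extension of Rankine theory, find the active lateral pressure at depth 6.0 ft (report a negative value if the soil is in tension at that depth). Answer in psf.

-39.3 psf

K_a = (1 − sin φ)/(1 + sin φ) = 0.2827.
σ_a = K_a γ z − 2c√K_a = 0.2827×120.4×6.0 − 2×229×0.5317 = -39.29 psf.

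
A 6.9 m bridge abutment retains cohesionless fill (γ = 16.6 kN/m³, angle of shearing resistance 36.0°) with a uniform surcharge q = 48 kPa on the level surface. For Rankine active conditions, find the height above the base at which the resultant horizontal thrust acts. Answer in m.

2.82 m

K_a = 0.2596.
Triangular part P₁ = ½K_aγH² = 102.6 at H/3 = 2.300 m; rectangular part P₂ = K_a q H = 85.98 at H/2 = 3.450 m.
ȳ = (P₁·2.300 + P₂·3.450)/(P₁+P₂) = 2.824 m.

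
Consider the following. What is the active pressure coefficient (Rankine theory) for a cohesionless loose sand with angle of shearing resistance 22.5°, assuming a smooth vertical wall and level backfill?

0.446

K_a = (1 − sin φ)/(1 + sin φ) = (1 − sin 22.5°)/(1 + sin 22.5°) = 0.4465.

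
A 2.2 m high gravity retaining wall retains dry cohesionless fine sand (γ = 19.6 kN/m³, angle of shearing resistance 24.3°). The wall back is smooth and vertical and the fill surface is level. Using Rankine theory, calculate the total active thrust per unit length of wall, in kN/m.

K_a = tan²(45° − φ/2) = 0.4169.
P_a = ½ K_a γ H² = 0.5 × 0.4169 × 19.6 × 2.2² = 19.78 kN/m.

19.8 kN/m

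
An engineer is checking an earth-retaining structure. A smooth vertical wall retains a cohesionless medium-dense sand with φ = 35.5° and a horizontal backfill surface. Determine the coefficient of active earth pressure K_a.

K_a = (1 − sin φ)/(1 + sin φ) = (1 − sin 35.5°)/(1 + sin 35.5°) = 0.2653.

0.265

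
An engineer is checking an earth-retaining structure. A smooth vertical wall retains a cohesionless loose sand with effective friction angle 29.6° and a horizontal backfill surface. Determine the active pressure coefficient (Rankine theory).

0.339

K_a = (1 − sin φ)/(1 + sin φ) = (1 − sin 29.6°)/(1 + sin 29.6°) = 0.3387.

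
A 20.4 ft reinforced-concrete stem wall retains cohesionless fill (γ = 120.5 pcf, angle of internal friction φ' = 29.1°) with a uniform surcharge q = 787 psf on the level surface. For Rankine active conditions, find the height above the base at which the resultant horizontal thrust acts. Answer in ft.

8.13 ft

K_a = 0.3456.
Triangular part P₁ = ½K_aγH² = 8665 at H/3 = 6.800 ft; rectangular part P₂ = K_a q H = 5548 at H/2 = 10.20 ft.
ȳ = (P₁·6.800 + P₂·10.20)/(P₁+P₂) = 8.127 ft.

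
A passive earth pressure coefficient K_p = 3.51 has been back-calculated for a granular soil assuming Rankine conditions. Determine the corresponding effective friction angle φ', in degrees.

K_p = (1+sin φ)/(1−sin φ) ⇒ sin φ = (K_p − 1)/(K_p + 1) = 0.5565.
φ = arcsin(0.5565) = 33.82°.

33.8°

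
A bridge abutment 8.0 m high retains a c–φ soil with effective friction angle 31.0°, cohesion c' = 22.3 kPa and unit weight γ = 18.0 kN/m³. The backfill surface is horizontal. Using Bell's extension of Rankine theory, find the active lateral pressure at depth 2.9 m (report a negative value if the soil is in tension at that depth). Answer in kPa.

K_a = (1 − sin φ)/(1 + sin φ) = 0.3201.
σ_a = K_a γ z − 2c√K_a = 0.3201×18.0×2.9 − 2×22.3×0.5658 = -8.524 kPa.

-8.52 kPa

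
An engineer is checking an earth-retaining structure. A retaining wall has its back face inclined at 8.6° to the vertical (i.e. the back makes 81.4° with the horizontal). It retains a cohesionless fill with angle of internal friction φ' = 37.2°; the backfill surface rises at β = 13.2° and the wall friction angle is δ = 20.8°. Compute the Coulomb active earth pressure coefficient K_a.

K_a = sin²(α+φ) / [sin²α · sin(α−δ) · (1 + √{sin(φ+δ)sin(φ−β) / (sin(α−δ)sin(α+β))})²].
With α = 81.4°, φ = 37.2°, δ = 20.8°, β = 13.2°: K_a = 0.3405.

0.341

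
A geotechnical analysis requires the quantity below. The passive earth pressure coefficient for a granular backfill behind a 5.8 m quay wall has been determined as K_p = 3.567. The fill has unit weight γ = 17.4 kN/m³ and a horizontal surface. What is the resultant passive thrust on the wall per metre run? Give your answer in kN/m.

1040 kN/m

P = ½ K_p γ H² = 0.5 × 3.567 × 17.4 × 5.8² = 1044 kN/m.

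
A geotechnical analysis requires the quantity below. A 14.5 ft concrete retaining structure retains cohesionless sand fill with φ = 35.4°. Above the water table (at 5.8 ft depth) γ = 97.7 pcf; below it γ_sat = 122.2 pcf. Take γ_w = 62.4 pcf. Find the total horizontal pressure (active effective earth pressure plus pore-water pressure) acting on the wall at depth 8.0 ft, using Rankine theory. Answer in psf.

323 psf

K_a = (1 − sin φ)/(1 + sin φ) = 0.2664.
γ' = 122.2 − 62.4 = 59.80 pcf.
Effective vertical stress at 8.0 ft: σ'_v = 97.7×5.8 + 59.80×2.20 = 698.2 psf.
σ'_h = K_a σ'_v = 0.2664 × 698.2 = 186.0 psf; u = γ_w × 2.20 = 137.3 psf.
Total σ_h = 186.0 + 137.3 = 323.3 psf.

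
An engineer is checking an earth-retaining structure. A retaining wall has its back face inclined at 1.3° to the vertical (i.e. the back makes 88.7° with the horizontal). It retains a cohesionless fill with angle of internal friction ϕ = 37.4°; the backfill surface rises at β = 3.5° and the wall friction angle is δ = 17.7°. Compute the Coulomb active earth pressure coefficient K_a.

K_a = sin²(α+φ) / [sin²α · sin(α−δ) · (1 + √{sin(φ+δ)sin(φ−β) / (sin(α−δ)sin(α+β))})²].
With α = 88.7°, φ = 37.4°, δ = 17.7°, β = 3.5°: K_a = 0.2402.

0.240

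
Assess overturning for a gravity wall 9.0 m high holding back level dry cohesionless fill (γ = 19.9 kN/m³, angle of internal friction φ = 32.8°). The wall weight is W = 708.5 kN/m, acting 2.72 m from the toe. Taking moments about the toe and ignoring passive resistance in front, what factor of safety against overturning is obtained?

K_a = tan²(45° − 32.8°/2) = 0.2973.
P_a = ½K_aγH² = 0.5×0.2973×19.9×9.0² = 239.6 kN/m, acting at H/3 = 3.000 m above the base.
Overturning moment M_o = P_a × H/3 = 239.6 × 3.000 = 718.7.
Resisting moment M_r = W × 2.72 = 708.5 × 2.72 = 1927.
FS_overturning = M_r/M_o = 1927/718.7 = 2.681.

2.68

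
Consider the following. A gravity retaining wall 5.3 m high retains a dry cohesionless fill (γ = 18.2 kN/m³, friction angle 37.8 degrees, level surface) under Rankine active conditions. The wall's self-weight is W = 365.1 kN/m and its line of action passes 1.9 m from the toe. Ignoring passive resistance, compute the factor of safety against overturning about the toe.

6.40

K_a = tan²(45° − 37.8°/2) = 0.2400.
P_a = ½K_aγH² = 0.5×0.2400×18.2×5.3² = 61.35 kN/m, acting at H/3 = 1.767 m above the base.
Overturning moment M_o = P_a × H/3 = 61.35 × 1.767 = 108.4.
Resisting moment M_r = W × 1.9 = 365.1 × 1.9 = 693.7.
FS_overturning = M_r/M_o = 693.7/108.4 = 6.400.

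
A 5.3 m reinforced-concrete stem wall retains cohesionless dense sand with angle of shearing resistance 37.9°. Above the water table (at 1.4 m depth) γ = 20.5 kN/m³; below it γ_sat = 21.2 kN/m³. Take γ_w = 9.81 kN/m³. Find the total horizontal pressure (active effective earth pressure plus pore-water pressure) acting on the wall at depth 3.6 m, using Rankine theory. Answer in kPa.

K_a = (1 − sin φ)/(1 + sin φ) = 0.2389.
γ' = 21.2 − 9.81 = 11.39 kN/m³.
Effective vertical stress at 3.6 m: σ'_v = 20.5×1.4 + 11.39×2.20 = 53.76 kPa.
σ'_h = K_a σ'_v = 0.2389 × 53.76 = 12.84 kPa; u = γ_w × 2.20 = 21.58 kPa.
Total σ_h = 12.84 + 21.58 = 34.43 kPa.

34.4 kPa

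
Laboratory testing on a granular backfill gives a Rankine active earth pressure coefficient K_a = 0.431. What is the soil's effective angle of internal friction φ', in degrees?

K_a = tan²(45° − φ/2) ⇒ 45° − φ/2 = arctan(√0.431) = 33.29°.
φ = 2(45° − 33.29°) = 23.43°.

23.4°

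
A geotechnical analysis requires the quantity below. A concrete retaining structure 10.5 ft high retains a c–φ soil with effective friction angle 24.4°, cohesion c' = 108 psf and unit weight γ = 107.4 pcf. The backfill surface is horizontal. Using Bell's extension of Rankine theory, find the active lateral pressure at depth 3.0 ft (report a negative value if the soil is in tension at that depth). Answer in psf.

-5.39 psf

K_a = (1 − sin φ)/(1 + sin φ) = 0.4153.
σ_a = K_a γ z − 2c√K_a = 0.4153×107.4×3.0 − 2×108×0.6445 = -5.385 psf.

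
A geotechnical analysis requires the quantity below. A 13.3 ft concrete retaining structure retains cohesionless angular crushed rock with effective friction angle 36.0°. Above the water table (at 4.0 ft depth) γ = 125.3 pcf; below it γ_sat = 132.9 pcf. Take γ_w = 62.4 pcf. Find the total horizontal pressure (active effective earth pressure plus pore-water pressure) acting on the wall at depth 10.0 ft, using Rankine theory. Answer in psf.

K_a = (1 − sin φ)/(1 + sin φ) = 0.2596.
γ' = 132.9 − 62.4 = 70.50 pcf.
Effective vertical stress at 10.0 ft: σ'_v = 125.3×4.0 + 70.50×6.00 = 924.2 psf.
σ'_h = K_a σ'_v = 0.2596 × 924.2 = 239.9 psf; u = γ_w × 6.00 = 374.4 psf.
Total σ_h = 239.9 + 374.4 = 614.3 psf.

614 psf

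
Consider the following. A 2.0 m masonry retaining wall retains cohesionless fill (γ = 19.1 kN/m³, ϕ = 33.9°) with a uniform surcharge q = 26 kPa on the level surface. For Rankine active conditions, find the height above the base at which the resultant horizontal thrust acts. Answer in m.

0.859 m

K_a = 0.2839.
Triangular part P₁ = ½K_aγH² = 10.85 at H/3 = 0.6667 m; rectangular part P₂ = K_a q H = 14.76 at H/2 = 1.000 m.
ȳ = (P₁·0.6667 + P₂·1.000)/(P₁+P₂) = 0.8588 m.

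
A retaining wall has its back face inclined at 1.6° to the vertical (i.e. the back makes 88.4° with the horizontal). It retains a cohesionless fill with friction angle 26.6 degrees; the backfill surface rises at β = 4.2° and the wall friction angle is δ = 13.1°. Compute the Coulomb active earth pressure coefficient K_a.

0.377

K_a = sin²(α+φ) / [sin²α · sin(α−δ) · (1 + √{sin(φ+δ)sin(φ−β) / (sin(α−δ)sin(α+β))})²].
With α = 88.4°, φ = 26.6°, δ = 13.1°, β = 4.2°: K_a = 0.3768.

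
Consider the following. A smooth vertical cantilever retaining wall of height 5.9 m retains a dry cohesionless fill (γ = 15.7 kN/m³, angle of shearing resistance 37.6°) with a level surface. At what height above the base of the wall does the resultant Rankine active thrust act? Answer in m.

1.97 m

K_a = 0.2421.
The pressure distribution is triangular, so the resultant acts at H/3 above the base = 5.9/3 = 1.967 m.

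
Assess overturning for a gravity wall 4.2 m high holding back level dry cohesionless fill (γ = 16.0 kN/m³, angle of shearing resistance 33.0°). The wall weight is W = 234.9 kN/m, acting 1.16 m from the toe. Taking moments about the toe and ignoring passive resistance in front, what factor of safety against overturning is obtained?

4.68

K_a = tan²(45° − 33.0°/2) = 0.2948.
P_a = ½K_aγH² = 0.5×0.2948×16.0×4.2² = 41.60 kN/m, acting at H/3 = 1.400 m above the base.
Overturning moment M_o = P_a × H/3 = 41.60 × 1.400 = 58.24.
Resisting moment M_r = W × 1.16 = 234.9 × 1.16 = 272.5.
FS_overturning = M_r/M_o = 272.5/58.24 = 4.678.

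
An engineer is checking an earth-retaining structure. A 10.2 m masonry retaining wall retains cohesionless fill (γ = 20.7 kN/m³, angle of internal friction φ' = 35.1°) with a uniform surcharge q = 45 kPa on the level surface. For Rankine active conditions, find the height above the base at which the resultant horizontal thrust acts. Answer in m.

K_a = 0.2698.
Triangular part P₁ = ½K_aγH² = 290.6 at H/3 = 3.400 m; rectangular part P₂ = K_a q H = 123.9 at H/2 = 5.100 m.
ȳ = (P₁·3.400 + P₂·5.100)/(P₁+P₂) = 3.908 m.

3.91 m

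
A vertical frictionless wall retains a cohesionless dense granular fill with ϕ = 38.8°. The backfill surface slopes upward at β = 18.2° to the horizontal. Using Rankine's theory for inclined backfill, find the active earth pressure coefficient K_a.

0.259

K_a = cos β · (cos β − √(cos²β − cos²φ)) / (cos β + √(cos²β − cos²φ)).
cos β = 0.9500, cos φ = 0.7793, √(cos²β − cos²φ) = 0.5432.
K_a = 0.9500 × (0.9500 − 0.5432)/(0.9500 + 0.5432) = 0.2588.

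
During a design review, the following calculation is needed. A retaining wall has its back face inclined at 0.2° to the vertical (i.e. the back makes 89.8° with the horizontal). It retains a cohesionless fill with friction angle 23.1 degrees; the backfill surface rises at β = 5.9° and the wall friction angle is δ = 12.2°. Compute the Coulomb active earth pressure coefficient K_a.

0.431

K_a = sin²(α+φ) / [sin²α · sin(α−δ) · (1 + √{sin(φ+δ)sin(φ−β) / (sin(α−δ)sin(α+β))})²].
With α = 89.8°, φ = 23.1°, δ = 12.2°, β = 5.9°: K_a = 0.4313.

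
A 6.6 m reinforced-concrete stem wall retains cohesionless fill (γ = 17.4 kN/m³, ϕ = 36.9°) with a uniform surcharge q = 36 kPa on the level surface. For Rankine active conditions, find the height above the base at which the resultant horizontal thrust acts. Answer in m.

K_a = 0.2497.
Triangular part P₁ = ½K_aγH² = 94.62 at H/3 = 2.200 m; rectangular part P₂ = K_a q H = 59.32 at H/2 = 3.300 m.
ȳ = (P₁·2.200 + P₂·3.300)/(P₁+P₂) = 2.624 m.

2.62 m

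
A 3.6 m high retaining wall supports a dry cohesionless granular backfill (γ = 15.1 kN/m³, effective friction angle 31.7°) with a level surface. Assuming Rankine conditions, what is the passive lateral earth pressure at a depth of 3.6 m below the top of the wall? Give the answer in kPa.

K_p = (1 + sin φ)/(1 − sin φ) = 3.215.
σ_h = K_p γ z = 3.215 × 15.1 × 3.6 = 174.8 kPa.

175 kPa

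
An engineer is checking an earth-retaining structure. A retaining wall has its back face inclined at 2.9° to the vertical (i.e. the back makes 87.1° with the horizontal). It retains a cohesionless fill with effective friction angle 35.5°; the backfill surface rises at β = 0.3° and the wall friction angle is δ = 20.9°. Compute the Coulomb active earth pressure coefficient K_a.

K_a = sin²(α+φ) / [sin²α · sin(α−δ) · (1 + √{sin(φ+δ)sin(φ−β) / (sin(α−δ)sin(α+β))})²].
With α = 87.1°, φ = 35.5°, δ = 20.9°, β = 0.3°: K_a = 0.2614.

0.261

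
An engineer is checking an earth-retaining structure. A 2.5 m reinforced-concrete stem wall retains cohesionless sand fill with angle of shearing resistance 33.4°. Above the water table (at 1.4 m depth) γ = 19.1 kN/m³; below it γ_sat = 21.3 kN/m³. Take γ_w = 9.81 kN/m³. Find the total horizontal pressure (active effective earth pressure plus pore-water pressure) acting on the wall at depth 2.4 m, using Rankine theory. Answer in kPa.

K_a = (1 − sin φ)/(1 + sin φ) = 0.2899.
γ' = 21.3 − 9.81 = 11.49 kN/m³.
Effective vertical stress at 2.4 m: σ'_v = 19.1×1.4 + 11.49×1.00 = 38.23 kPa.
σ'_h = K_a σ'_v = 0.2899 × 38.23 = 11.08 kPa; u = γ_w × 1.00 = 9.810 kPa.
Total σ_h = 11.08 + 9.810 = 20.89 kPa.

20.9 kPa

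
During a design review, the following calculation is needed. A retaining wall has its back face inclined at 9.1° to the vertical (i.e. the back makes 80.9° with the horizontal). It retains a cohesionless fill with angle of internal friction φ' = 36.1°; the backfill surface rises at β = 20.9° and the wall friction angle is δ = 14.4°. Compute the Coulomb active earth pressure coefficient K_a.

0.408

K_a = sin²(α+φ) / [sin²α · sin(α−δ) · (1 + √{sin(φ+δ)sin(φ−β) / (sin(α−δ)sin(α+β))})²].
With α = 80.9°, φ = 36.1°, δ = 14.4°, β = 20.9°: K_a = 0.4083.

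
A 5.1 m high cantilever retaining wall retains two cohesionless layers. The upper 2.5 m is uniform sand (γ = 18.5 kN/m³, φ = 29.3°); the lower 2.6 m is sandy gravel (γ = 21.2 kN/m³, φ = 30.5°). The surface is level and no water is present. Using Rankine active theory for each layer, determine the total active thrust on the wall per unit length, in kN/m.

K_a1 = tan²(45°−29.3°/2) = 0.3428; K_a2 = tan²(45°−30.5°/2) = 0.3267.
Layer 1: σ at base = K_a1 γ₁ h₁ = 15.86 kPa; P₁ = ½×15.86×2.5 = 19.82.
Layer 2: σ_v at top = γ₁h₁ = 46.25; σ_h top = K_a2×46.25 = 15.11; σ_h base = K_a2×(46.25+21.2×2.6) = 33.11.
P₂ = ½(15.11+33.11)×2.6 = 62.69. Total P_a = 19.82+62.69 = 82.51 kN/m.

82.5 kN/m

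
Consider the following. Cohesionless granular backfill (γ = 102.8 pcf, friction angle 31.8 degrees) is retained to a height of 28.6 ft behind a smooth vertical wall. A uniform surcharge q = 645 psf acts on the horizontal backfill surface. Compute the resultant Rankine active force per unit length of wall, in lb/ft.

K_a = tan²(45° − φ/2) = 0.3098.
Soil triangle: ½ K_a γ H² = 0.5×0.3098×102.8×28.6² = 13020 lb/ft.
Surcharge rectangle: K_a q H = 0.3098×645×28.6 = 5715 lb/ft.
Total = 13020 + 5715 = 18740 lb/ft.

18700 lb/ft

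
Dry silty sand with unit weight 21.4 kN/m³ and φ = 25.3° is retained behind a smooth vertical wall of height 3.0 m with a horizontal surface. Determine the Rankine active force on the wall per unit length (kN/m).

K_a = tan²(45° − φ/2) = 0.4012.
P_a = ½ K_a γ H² = 0.5 × 0.4012 × 21.4 × 3.0² = 38.63 kN/m.

38.6 kN/m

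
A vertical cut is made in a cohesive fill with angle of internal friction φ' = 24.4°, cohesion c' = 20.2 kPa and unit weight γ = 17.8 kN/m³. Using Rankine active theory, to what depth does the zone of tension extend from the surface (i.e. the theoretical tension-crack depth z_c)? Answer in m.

3.52 m

K_a = tan²(45° − 24.4°/2) = 0.4153; √K_a = 0.6445.
The active pressure is zero where K_a γ z = 2c√K_a, so z_c = 2c/(γ√K_a) = 2×20.2/(17.8×0.6445) = 3.522 m.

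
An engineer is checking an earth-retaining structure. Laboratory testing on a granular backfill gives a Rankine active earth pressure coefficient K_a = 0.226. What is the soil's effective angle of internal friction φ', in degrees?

39.1°

K_a = tan²(45° − φ/2) ⇒ 45° − φ/2 = arctan(√0.226) = 25.43°.
φ = 2(45° − 25.43°) = 39.15°.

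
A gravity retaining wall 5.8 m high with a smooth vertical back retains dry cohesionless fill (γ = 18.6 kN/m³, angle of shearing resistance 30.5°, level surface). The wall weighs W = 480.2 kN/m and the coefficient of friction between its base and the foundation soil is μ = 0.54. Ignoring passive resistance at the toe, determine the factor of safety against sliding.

K_a = tan²(45° − 30.5°/2) = 0.3267.
P_a = ½K_aγH² = 0.5×0.3267×18.6×5.8² = 102.2 kN/m, acting at H/3 = 1.933 m above the base.
FS_sliding = μW / P_a = 0.54×480.2 / 102.2 = 2.537.

2.54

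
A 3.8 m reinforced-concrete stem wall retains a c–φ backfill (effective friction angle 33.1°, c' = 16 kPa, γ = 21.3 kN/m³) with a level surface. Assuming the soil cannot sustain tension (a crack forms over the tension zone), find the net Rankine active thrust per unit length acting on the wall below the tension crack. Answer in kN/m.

3.30 kN/m

K_a = 0.2936; √K_a = 0.5418.
Tension-crack depth z_c = 2c/(γ√K_a) = 2×16/(21.3×0.5418) = 2.773 m.
σ_a at base = K_a γ H − 2c√K_a = 0.2936×21.3×3.8 − 2×16×0.5418 = 6.424 kPa.
P_a = ½ × 6.424 × (H − z_c) = 0.5×6.424×1.027 = 3.299 kN/m.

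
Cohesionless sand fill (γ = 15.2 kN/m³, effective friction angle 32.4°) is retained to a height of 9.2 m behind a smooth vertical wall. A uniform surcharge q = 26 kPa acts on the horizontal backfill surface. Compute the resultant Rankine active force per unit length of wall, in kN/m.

K_a = tan²(45° − φ/2) = 0.3022.
Soil triangle: ½ K_a γ H² = 0.5×0.3022×15.2×9.2² = 194.4 kN/m.
Surcharge rectangle: K_a q H = 0.3022×26×9.2 = 72.29 kN/m.
Total = 194.4 + 72.29 = 266.7 kN/m.

267 kN/m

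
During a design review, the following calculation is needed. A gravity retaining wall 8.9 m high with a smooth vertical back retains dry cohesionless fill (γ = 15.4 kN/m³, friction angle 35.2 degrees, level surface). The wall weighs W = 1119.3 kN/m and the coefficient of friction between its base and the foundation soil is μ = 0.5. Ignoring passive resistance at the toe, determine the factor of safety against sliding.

K_a = tan²(45° − 35.2°/2) = 0.2687.
P_a = ½K_aγH² = 0.5×0.2687×15.4×8.9² = 163.9 kN/m, acting at H/3 = 2.967 m above the base.
FS_sliding = μW / P_a = 0.5×1119.3 / 163.9 = 3.415.

3.42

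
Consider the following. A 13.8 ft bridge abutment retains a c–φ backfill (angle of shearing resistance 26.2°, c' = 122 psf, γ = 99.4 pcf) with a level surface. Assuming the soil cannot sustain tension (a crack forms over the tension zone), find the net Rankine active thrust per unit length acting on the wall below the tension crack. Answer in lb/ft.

1870 lb/ft

K_a = 0.3874; √K_a = 0.6224.
Tension-crack depth z_c = 2c/(γ√K_a) = 2×122/(99.4×0.6224) = 3.944 ft.
σ_a at base = K_a γ H − 2c√K_a = 0.3874×99.4×13.8 − 2×122×0.6224 = 379.6 psf.
P_a = ½ × 379.6 × (H − z_c) = 0.5×379.6×9.856 = 1871 lb/ft.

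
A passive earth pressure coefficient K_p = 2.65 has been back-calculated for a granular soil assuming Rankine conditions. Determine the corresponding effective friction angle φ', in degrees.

K_p = (1+sin φ)/(1−sin φ) ⇒ sin φ = (K_p − 1)/(K_p + 1) = 0.4521.
φ = arcsin(0.4521) = 26.88°.

26.9°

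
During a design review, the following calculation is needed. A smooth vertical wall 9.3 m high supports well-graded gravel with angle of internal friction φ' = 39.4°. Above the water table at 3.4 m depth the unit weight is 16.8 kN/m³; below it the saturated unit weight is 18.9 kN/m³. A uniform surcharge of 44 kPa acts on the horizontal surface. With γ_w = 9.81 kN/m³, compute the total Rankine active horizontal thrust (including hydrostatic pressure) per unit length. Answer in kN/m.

K_a = tan²(45° − φ/2) = 0.2234.
γ' = 18.9 − 9.81 = 9.090 kN/m³. h₂ = H − d_w = 5.9 m.
σ'_h: at surface K_a·q = 9.832; at WT K_a(q+γd_w) = 22.59; at base K_a(q+γd_w+γ'h₂) = 34.58 kPa.
P₁ = ½(9.832+22.59)×3.4 = 55.12; P₂ = ½(22.59+34.58)×5.9 = 168.7; P_w = ½γ_w h₂² = 170.7.
Total = 55.12+168.7+170.7 = 394.5 kN/m.

395 kN/m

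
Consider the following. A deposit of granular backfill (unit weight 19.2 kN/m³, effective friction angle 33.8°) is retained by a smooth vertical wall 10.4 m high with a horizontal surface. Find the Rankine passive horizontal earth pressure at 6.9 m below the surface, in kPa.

465 kPa

K_p = (1 + sin φ)/(1 − sin φ) = 3.508.
σ_h = K_p γ z = 3.508 × 19.2 × 6.9 = 464.7 kPa.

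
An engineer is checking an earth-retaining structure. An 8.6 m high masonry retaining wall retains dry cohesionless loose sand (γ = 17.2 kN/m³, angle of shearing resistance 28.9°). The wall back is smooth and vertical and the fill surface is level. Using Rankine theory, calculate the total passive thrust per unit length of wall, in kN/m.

K_p = tan²(45° + φ/2) = 2.871.
P_p = ½ K_p γ H² = 0.5 × 2.871 × 17.2 × 8.6² = 1826 kN/m.

1830 kN/m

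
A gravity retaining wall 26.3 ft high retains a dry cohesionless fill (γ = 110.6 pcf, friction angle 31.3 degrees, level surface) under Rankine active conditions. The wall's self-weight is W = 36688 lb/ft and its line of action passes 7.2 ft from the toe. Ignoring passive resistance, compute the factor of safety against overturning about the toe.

K_a = tan²(45° − 31.3°/2) = 0.3162.
P_a = ½K_aγH² = 0.5×0.3162×110.6×26.3² = 12100 lb/ft, acting at H/3 = 8.767 ft above the base.
Overturning moment M_o = P_a × H/3 = 12100 × 8.767 = 106000.
Resisting moment M_r = W × 7.2 = 36688 × 7.2 = 264200.
FS_overturning = M_r/M_o = 264200/106000 = 2.491.

2.49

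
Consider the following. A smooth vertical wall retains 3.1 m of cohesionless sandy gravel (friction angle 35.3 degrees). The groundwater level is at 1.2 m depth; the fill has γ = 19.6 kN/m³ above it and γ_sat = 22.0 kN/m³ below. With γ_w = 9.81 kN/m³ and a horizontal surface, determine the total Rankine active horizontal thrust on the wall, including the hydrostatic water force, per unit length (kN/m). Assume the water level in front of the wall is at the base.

39.3 kN/m

K_a = tan²(45° − φ/2) = 0.2675.
γ' = 22.0 − 9.81 = 12.19 kN/m³. Depth below WT = 1.9 m.
σ'_h at WT = K_a γ d_w = 6.293 kPa; at base = 6.293 + K_a γ' × 1.9 = 12.49 kPa.
P₁ (0–1.2 m) = ½×6.293×1.2 = 3.776. P₂ (1.2–3.1 m) = ½(6.293+12.49)×1.9 = 17.84.
P_w = ½ γ_w h₂² = 0.5×9.81×1.9² = 17.71. Total = 3.776+17.84+17.71 = 39.33 kN/m.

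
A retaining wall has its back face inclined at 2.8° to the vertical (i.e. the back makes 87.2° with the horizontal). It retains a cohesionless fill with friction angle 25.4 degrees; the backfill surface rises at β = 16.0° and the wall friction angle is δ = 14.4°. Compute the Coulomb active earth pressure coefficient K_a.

K_a = sin²(α+φ) / [sin²α · sin(α−δ) · (1 + √{sin(φ+δ)sin(φ−β) / (sin(α−δ)sin(α+β))})²].
With α = 87.2°, φ = 25.4°, δ = 14.4°, β = 16.0°: K_a = 0.5016.

0.502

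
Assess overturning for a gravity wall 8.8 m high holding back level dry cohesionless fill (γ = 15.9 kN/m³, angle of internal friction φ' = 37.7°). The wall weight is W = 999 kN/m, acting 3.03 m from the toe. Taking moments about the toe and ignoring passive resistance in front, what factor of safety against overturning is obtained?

K_a = tan²(45° − 37.7°/2) = 0.2411.
P_a = ½K_aγH² = 0.5×0.2411×15.9×8.8² = 148.4 kN/m, acting at H/3 = 2.933 m above the base.
Overturning moment M_o = P_a × H/3 = 148.4 × 2.933 = 435.3.
Resisting moment M_r = W × 3.03 = 999 × 3.03 = 3027.
FS_overturning = M_r/M_o = 3027/435.3 = 6.953.

6.95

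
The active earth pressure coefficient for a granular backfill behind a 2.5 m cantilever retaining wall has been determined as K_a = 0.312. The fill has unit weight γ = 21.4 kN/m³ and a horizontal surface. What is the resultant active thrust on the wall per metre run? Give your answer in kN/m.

P = ½ K_a γ H² = 0.5 × 0.312 × 21.4 × 2.5² = 20.86 kN/m.

20.9 kN/m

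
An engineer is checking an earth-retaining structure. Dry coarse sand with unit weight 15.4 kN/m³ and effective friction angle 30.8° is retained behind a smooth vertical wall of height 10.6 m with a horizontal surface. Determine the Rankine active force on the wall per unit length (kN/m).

K_a = tan²(45° − φ/2) = 0.3227.
P_a = ½ K_a γ H² = 0.5 × 0.3227 × 15.4 × 10.6² = 279.2 kN/m.

279 kN/m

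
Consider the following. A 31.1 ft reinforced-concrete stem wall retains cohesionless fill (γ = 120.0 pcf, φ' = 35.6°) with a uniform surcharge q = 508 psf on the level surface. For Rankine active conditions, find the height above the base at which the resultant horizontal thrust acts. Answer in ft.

11.5 ft

K_a = 0.2641.
Triangular part P₁ = ½K_aγH² = 15330 at H/3 = 10.37 ft; rectangular part P₂ = K_a q H = 4173 at H/2 = 15.55 ft.
ȳ = (P₁·10.37 + P₂·15.55)/(P₁+P₂) = 11.48 ft.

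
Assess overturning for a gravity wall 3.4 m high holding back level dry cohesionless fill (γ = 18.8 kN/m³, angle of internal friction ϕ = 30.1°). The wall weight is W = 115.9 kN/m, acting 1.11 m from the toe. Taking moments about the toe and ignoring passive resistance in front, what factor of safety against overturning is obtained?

3.15

K_a = tan²(45° − 30.1°/2) = 0.3320.
P_a = ½K_aγH² = 0.5×0.3320×18.8×3.4² = 36.08 kN/m, acting at H/3 = 1.133 m above the base.
Overturning moment M_o = P_a × H/3 = 36.08 × 1.133 = 40.89.
Resisting moment M_r = W × 1.11 = 115.9 × 1.11 = 128.6.
FS_overturning = M_r/M_o = 128.6/40.89 = 3.147.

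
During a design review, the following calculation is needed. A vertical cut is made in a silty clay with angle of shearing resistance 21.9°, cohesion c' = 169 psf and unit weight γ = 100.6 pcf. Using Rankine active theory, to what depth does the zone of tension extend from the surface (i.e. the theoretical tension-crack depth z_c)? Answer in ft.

4.97 ft

K_a = tan²(45° − 21.9°/2) = 0.4567; √K_a = 0.6758.
The active pressure is zero where K_a γ z = 2c√K_a, so z_c = 2c/(γ√K_a) = 2×169/(100.6×0.6758) = 4.972 ft.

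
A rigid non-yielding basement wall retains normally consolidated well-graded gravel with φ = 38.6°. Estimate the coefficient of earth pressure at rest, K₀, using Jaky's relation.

K₀ = 1 − sin φ' = 1 − sin 38.6° = 0.3761.

0.376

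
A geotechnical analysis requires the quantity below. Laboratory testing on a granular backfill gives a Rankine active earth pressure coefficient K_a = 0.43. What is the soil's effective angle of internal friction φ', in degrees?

K_a = tan²(45° − φ/2) ⇒ 45° − φ/2 = arctan(√0.43) = 33.25°.
φ = 2(45° − 33.25°) = 23.49°.

23.5°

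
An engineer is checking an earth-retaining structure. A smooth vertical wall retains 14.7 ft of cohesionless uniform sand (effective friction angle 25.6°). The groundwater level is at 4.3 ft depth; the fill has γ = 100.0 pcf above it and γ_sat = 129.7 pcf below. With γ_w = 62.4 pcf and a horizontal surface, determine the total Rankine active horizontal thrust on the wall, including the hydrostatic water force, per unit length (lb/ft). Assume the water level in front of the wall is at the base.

K_a = tan²(45° − φ/2) = 0.3966.
γ' = 129.7 − 62.4 = 67.30 pcf. Depth below WT = 10.4 ft.
σ'_h at WT = K_a γ d_w = 170.5 psf; at base = 170.5 + K_a γ' × 10.4 = 448.1 psf.
P₁ (0–4.3 ft) = ½×170.5×4.3 = 366.6. P₂ (4.3–14.7 ft) = ½(170.5+448.1)×10.4 = 3217.
P_w = ½ γ_w h₂² = 0.5×62.4×10.4² = 3375. Total = 366.6+3217+3375 = 6958 lb/ft.

6960 lb/ft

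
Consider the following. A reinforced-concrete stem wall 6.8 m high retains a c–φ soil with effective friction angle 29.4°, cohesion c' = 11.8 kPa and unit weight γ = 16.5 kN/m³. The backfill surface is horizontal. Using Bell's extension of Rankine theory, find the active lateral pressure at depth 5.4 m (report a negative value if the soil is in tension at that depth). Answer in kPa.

16.6 kPa

K_a = (1 − sin φ)/(1 + sin φ) = 0.3415.
σ_a = K_a γ z − 2c√K_a = 0.3415×16.5×5.4 − 2×11.8×0.5844 = 16.63 kPa.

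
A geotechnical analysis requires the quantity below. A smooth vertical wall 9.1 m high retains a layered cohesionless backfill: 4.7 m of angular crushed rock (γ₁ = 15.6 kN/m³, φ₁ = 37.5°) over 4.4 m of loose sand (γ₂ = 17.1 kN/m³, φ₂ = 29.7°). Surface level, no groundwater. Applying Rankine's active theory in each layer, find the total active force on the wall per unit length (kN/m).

207 kN/m

K_a1 = tan²(45°−37.5°/2) = 0.2432; K_a2 = tan²(45°−29.7°/2) = 0.3374.
Layer 1: σ at base = K_a1 γ₁ h₁ = 17.83 kPa; P₁ = ½×17.83×4.7 = 41.90.
Layer 2: σ_v at top = γ₁h₁ = 73.32; σ_h top = K_a2×73.32 = 24.74; σ_h base = K_a2×(73.32+17.1×4.4) = 50.12.
P₂ = ½(24.74+50.12)×4.4 = 164.7. Total P_a = 41.90+164.7 = 206.6 kN/m.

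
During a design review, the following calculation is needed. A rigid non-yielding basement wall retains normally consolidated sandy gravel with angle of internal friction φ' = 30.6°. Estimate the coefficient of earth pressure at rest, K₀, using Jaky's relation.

0.491

K₀ = 1 − sin φ' = 1 − sin 30.6° = 0.4910.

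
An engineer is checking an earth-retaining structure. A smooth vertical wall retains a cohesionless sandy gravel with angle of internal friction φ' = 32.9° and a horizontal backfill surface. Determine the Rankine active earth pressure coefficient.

K_a = (1 − sin φ)/(1 + sin φ) = (1 − sin 32.9°)/(1 + sin 32.9°) = 0.2960.

0.296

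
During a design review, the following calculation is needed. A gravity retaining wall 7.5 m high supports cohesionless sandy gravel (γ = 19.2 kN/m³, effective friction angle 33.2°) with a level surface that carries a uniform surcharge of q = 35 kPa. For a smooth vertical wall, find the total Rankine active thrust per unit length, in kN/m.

235 kN/m

K_a = tan²(45° − φ/2) = 0.2924.
Soil triangle: ½ K_a γ H² = 0.5×0.2924×19.2×7.5² = 157.9 kN/m.
Surcharge rectangle: K_a q H = 0.2924×35×7.5 = 76.74 kN/m.
Total = 157.9 + 76.74 = 234.6 kN/m.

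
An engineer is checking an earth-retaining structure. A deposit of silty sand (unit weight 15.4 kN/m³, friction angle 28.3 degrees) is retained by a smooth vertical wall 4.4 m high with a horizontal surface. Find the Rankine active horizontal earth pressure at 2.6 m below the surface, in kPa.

K_a = (1 − sin φ)/(1 + sin φ) = 0.3568.
σ_h = K_a γ z = 0.3568 × 15.4 × 2.6 = 14.29 kPa.

14.3 kPa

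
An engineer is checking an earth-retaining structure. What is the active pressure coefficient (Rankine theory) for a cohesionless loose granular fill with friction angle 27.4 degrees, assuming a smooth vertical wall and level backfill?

K_a = tan²(45° − φ/2) = tan²(31.30°) = 0.3697.

0.370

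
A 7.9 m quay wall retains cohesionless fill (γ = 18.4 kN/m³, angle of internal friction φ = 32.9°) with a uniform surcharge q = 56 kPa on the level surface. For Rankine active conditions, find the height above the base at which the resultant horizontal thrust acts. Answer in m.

K_a = 0.2960.
Triangular part P₁ = ½K_aγH² = 170.0 at H/3 = 2.633 m; rectangular part P₂ = K_a q H = 131.0 at H/2 = 3.950 m.
ȳ = (P₁·2.633 + P₂·3.950)/(P₁+P₂) = 3.206 m.

3.21 m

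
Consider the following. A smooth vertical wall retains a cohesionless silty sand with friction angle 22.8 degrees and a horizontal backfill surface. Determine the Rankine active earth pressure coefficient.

K_a = (1 − sin φ)/(1 + sin φ) = (1 − sin 22.8°)/(1 + sin 22.8°) = 0.4414.

0.441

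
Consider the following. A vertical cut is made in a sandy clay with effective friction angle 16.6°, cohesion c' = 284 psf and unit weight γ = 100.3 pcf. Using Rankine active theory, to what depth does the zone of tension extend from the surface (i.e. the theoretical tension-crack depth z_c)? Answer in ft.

K_a = tan²(45° − 16.6°/2) = 0.5556; √K_a = 0.7454.
The active pressure is zero where K_a γ z = 2c√K_a, so z_c = 2c/(γ√K_a) = 2×284/(100.3×0.7454) = 7.598 ft.

7.60 ft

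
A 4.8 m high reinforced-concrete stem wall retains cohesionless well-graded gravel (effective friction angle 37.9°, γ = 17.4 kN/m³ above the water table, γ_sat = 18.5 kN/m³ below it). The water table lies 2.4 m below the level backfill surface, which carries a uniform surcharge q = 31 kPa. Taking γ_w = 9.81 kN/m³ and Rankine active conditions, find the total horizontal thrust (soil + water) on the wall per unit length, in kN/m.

106 kN/m

K_a = tan²(45° − φ/2) = 0.2389.
γ' = 18.5 − 9.81 = 8.690 kN/m³. h₂ = H − d_w = 2.4 m.
σ'_h: at surface K_a·q = 7.407; at WT K_a(q+γd_w) = 17.39; at base K_a(q+γd_w+γ'h₂) = 22.37 kPa.
P₁ = ½(7.407+17.39)×2.4 = 29.75; P₂ = ½(17.39+22.37)×2.4 = 47.70; P_w = ½γ_w h₂² = 28.25.
Total = 29.75+47.70+28.25 = 105.7 kN/m.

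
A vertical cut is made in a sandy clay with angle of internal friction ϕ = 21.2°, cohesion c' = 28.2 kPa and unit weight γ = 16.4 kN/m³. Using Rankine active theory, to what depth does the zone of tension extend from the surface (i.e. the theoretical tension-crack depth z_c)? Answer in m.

5.02 m

K_a = tan²(45° − 21.2°/2) = 0.4688; √K_a = 0.6847.
The active pressure is zero where K_a γ z = 2c√K_a, so z_c = 2c/(γ√K_a) = 2×28.2/(16.4×0.6847) = 5.023 m.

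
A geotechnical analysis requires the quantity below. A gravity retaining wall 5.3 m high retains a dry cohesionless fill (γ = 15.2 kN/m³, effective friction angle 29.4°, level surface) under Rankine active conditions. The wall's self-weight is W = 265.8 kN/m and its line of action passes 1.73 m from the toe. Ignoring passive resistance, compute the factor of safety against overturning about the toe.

K_a = tan²(45° − 29.4°/2) = 0.3415.
P_a = ½K_aγH² = 0.5×0.3415×15.2×5.3² = 72.90 kN/m, acting at H/3 = 1.767 m above the base.
Overturning moment M_o = P_a × H/3 = 72.90 × 1.767 = 128.8.
Resisting moment M_r = W × 1.73 = 265.8 × 1.73 = 459.8.
FS_overturning = M_r/M_o = 459.8/128.8 = 3.571.

3.57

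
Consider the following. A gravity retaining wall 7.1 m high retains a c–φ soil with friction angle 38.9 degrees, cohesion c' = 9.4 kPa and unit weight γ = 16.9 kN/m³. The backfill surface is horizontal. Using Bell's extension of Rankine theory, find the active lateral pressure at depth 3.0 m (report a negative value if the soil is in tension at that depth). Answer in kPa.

K_a = (1 − sin φ)/(1 + sin φ) = 0.2285.
σ_a = K_a γ z − 2c√K_a = 0.2285×16.9×3.0 − 2×9.4×0.4780 = 2.599 kPa.

2.60 kPa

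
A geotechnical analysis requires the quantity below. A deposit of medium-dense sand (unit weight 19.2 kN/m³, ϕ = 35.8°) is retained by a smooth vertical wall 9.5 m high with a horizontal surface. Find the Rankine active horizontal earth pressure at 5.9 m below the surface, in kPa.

29.7 kPa

K_a = (1 − sin φ)/(1 + sin φ) = 0.2619.
σ_h = K_a γ z = 0.2619 × 19.2 × 5.9 = 29.66 kPa.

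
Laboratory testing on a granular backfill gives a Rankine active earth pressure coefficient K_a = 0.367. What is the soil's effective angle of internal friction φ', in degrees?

K_a = tan²(45° − φ/2) ⇒ 45° − φ/2 = arctan(√0.367) = 31.21°.
φ = 2(45° − 31.21°) = 27.58°.

27.6°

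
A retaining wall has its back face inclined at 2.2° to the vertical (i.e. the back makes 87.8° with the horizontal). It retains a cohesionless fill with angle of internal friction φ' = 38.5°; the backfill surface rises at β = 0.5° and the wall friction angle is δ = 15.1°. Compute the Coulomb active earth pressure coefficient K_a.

0.230

K_a = sin²(α+φ) / [sin²α · sin(α−δ) · (1 + √{sin(φ+δ)sin(φ−β) / (sin(α−δ)sin(α+β))})²].
With α = 87.8°, φ = 38.5°, δ = 15.1°, β = 0.5°: K_a = 0.2301.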